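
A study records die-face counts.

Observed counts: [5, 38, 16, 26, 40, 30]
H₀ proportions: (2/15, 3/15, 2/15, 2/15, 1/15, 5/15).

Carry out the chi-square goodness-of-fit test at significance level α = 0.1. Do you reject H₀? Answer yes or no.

reject H₀: yes

n = 155; E_i = n·p_i = [20.67, 31.00, 20.67, 20.67, 10.33, 51.67]
χ² = (5−20.67)²/20.67 + (38−31.00)²/31.00 + (16−20.67)²/20.67 + (26−20.67)²/20.67 + (40−10.33)²/10.33 + (30−51.67)²/51.67 = 110.1452
df = 5
p-value (upper-tail) = 0.00000
At α=0.1: p < α → reject H₀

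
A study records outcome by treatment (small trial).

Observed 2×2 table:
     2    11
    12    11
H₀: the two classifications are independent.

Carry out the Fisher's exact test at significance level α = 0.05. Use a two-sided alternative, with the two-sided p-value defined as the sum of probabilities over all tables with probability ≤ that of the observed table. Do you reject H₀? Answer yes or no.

Margins: r₁=13, r₂=23, c₁=14, c₂=22, n=36
p_obs = C(13,2)·C(23,12)/C(36,14); sum pmf over tables with pmf ≤ p_obs
p-value (two-sided) = 0.03896
At α=0.05: p < α → reject H₀

reject H₀: yes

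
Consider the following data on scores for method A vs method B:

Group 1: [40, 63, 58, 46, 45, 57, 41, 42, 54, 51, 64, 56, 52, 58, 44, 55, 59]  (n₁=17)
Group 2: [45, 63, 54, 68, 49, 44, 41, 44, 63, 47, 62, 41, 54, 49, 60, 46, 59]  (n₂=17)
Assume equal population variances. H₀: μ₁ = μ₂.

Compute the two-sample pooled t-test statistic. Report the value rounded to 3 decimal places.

x̄₁=52.059, s₁=7.726, n₁=17
x̄₂=52.294, s₂=8.716, n₂=17
s_p² = [16·7.726² + 16·8.716²]/32 = 67.8272
SE = √(s_p²·(1/17+1/17)) = 2.8248
t = (52.059−52.294)/2.8248 = -0.0833
df = 32

test statistic = -0.083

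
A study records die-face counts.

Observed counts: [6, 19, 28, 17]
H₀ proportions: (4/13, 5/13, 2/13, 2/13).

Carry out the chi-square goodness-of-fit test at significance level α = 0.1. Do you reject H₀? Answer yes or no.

n = 70; E_i = n·p_i = [21.54, 26.92, 10.77, 10.77]
χ² = (6−21.54)²/21.54 + (19−26.92)²/26.92 + (28−10.77)²/10.77 + (17−10.77)²/10.77 = 44.7157
df = 3
p-value (upper-tail) = 0.00000
At α=0.1: p < α → reject H₀

reject H₀: yes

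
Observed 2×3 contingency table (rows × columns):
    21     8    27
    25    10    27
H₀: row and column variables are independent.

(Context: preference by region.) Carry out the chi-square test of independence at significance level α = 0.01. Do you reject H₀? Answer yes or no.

Row totals [56, 62], col totals [46, 18, 54], n=118
χ² = (21−21.83)²/21.83 + (8−8.54)²/8.54 + (27−25.63)²/25.63 + (25−24.17)²/24.17 + (10−9.46)²/9.46 + (27−28.37)²/28.37 = 0.2657
df = 2
p-value (upper-tail) = 0.87562
At α=0.01: p ≥ α → fail to reject H₀

reject H₀: no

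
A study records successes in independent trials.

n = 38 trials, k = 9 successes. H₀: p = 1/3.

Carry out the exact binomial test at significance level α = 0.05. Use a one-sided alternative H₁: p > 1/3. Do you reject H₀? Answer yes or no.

Exact binomial: n=38, k=9, p₀=1/3=0.3333
P(X≥9) from Σ C(n,i)·p₀^i·(1−p₀)^(n−i)
p-value (one-sided, H₁ greater) = 0.92790
At α=0.05: p ≥ α → fail to reject H₀

reject H₀: no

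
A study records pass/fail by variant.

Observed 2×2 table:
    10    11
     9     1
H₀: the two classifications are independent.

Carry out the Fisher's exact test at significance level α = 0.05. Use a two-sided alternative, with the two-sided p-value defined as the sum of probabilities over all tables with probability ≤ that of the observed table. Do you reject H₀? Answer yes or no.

Margins: r₁=21, r₂=10, c₁=19, c₂=12, n=31
p_obs = C(21,10)·C(10,9)/C(31,19); sum pmf over tables with pmf ≤ p_obs
p-value (two-sided) = 0.04638
At α=0.05: p < α → reject H₀

reject H₀: yes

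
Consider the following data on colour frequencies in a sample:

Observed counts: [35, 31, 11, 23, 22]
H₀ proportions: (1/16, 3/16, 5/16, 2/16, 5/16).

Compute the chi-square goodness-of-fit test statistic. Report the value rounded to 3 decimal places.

test statistic = 131.224

n = 122; E_i = n·p_i = [7.62, 22.88, 38.12, 15.25, 38.12]
χ² = (35−7.62)²/7.62 + (31−22.88)²/22.88 + (11−38.12)²/38.12 + (23−15.25)²/15.25 + (22−38.12)²/38.12 = 131.2240
df = 4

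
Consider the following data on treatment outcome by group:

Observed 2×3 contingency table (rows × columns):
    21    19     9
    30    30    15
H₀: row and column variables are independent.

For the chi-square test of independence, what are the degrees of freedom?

df = (r−1)(c−1) = (2−1)·(3−1) = 2

degrees of freedom = 2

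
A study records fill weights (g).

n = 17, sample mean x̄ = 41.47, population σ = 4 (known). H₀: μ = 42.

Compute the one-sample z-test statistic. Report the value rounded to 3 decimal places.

SE = σ/√n = 4/√17 = 0.9701
z = (x̄−μ₀)/SE = (41.47−42)/0.9701 = -0.5463

test statistic = -0.546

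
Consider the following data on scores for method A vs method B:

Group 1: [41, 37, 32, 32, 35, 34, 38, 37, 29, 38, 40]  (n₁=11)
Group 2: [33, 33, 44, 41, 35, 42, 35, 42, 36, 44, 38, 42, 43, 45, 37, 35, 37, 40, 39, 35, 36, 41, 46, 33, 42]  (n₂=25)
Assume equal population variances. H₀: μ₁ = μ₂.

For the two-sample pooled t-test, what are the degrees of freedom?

df = n₁ + n₂ − 2 = 11 + 25 − 2 = 34

degrees of freedom = 34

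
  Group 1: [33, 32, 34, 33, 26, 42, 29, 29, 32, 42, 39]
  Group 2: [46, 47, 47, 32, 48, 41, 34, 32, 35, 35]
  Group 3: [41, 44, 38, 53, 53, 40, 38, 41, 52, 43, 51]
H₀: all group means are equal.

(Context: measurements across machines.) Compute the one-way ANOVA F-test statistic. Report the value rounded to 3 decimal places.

Group means [33.73, 39.70, 44.91], grand mean 39.438
SSB = Σnᵢ(x̄ᵢ−x̄)² = 688.684; SSW = ΣΣ(x−x̄ᵢ)² = 1061.191
MSB = 688.684/2 = 344.3420; MSW = 1061.191/29 = 36.5928
F = MSB/MSW = 9.4101
df = (2, 29)

test statistic = 9.410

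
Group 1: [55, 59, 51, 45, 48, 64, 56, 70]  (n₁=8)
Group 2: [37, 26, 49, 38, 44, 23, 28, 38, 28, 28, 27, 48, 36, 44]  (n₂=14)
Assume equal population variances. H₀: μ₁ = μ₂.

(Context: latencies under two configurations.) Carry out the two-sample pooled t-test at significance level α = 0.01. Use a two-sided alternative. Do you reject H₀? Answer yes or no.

x̄₁=56.000, s₁=8.281, n₁=8
x̄₂=35.286, s₂=8.704, n₂=14
s_p² = [7·8.281² + 13·8.704²]/20 = 73.2429
SE = √(s_p²·(1/8+1/14)) = 3.7930
t = (56.000−35.286)/3.7930 = 5.4612
df = 20
p-value (two-sided) = 0.00002
At α=0.01: p < α → reject H₀

reject H₀: yes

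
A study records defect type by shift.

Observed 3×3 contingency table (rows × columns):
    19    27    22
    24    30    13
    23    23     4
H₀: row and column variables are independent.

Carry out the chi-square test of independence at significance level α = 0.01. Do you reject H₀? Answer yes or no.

reject H₀: no

Row totals [68, 67, 50], col totals [66, 80, 39], n=185
χ² = (19−24.26)²/24.26 + (27−29.41)²/29.41 + (22−14.34)²/14.34 + (24−23.90)²/23.90 + (30−28.97)²/28.97 + (13−14.12)²/14.12 + (23−17.84)²/17.84 + (23−21.62)²/21.62 + (4−10.54)²/10.54 = 11.2019
df = 4
p-value (upper-tail) = 0.02439
At α=0.01: p ≥ α → fail to reject H₀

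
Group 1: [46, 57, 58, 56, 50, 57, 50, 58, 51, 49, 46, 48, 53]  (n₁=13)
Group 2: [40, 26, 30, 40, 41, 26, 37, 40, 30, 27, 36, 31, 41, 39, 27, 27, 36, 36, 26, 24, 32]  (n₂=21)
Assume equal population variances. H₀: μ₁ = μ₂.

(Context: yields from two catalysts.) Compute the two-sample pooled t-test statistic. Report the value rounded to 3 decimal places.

x̄₁=52.231, s₁=4.512, n₁=13
x̄₂=32.952, s₂=5.971, n₂=21
s_p² = [12·4.512² + 20·5.971²]/32 = 29.9144
SE = √(s_p²·(1/13+1/21)) = 1.9302
t = (52.231−32.952)/1.9302 = 9.9879
df = 32

test statistic = 9.988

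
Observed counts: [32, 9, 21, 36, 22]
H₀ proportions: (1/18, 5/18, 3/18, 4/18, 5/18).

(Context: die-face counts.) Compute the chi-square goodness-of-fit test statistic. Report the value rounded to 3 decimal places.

test statistic = 121.200

n = 120; E_i = n·p_i = [6.67, 33.33, 20.00, 26.67, 33.33]
χ² = (32−6.67)²/6.67 + (9−33.33)²/33.33 + (21−20.00)²/20.00 + (36−26.67)²/26.67 + (22−33.33)²/33.33 = 121.2000
df = 4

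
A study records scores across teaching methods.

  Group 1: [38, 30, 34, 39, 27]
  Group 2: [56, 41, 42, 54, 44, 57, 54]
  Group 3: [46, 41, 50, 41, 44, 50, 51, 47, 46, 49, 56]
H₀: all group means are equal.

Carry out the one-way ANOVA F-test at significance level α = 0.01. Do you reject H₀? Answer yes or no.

reject H₀: yes

Group means [33.60, 49.71, 47.36], grand mean 45.087
SSB = Σnᵢ(x̄ᵢ−x̄)² = 866.652; SSW = ΣΣ(x−x̄ᵢ)² = 603.174
MSB = 866.652/2 = 433.3260; MSW = 603.174/20 = 30.1587
F = MSB/MSW = 14.3682
df = (2, 20)
p-value (upper-tail) = 0.00014
At α=0.01: p < α → reject H₀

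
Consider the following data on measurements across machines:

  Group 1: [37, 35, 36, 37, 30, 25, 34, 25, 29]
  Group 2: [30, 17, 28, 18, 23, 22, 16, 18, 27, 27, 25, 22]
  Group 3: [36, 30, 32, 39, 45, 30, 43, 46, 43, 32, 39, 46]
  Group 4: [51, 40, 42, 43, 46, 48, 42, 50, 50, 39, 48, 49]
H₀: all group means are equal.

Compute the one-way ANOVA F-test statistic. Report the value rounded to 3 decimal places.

test statistic = 43.425

Group means [32.00, 22.75, 38.42, 45.67], grand mean 34.889
SSB = Σnᵢ(x̄ᵢ−x̄)² = 3386.611; SSW = ΣΣ(x−x̄ᵢ)² = 1065.833
MSB = 3386.611/3 = 1128.8704; MSW = 1065.833/41 = 25.9959
F = MSB/MSW = 43.4249
df = (3, 41)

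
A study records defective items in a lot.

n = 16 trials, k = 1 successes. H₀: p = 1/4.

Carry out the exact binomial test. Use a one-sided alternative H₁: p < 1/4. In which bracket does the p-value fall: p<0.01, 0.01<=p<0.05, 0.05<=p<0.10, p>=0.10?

p-value bracket: 0.05<=p<0.10

Exact binomial: n=16, k=1, p₀=1/4=0.2500
P(X≤1) from Σ C(n,i)·p₀^i·(1−p₀)^(n−i)
p-value (one-sided, H₁ less) = 0.06348
→ bracket: 0.05<=p<0.10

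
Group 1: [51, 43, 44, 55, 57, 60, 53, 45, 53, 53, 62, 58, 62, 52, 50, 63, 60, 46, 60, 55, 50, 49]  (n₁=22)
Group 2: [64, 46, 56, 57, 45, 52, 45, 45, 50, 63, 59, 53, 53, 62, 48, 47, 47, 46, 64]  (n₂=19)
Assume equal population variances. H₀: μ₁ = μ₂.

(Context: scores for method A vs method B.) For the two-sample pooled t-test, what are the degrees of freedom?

df = n₁ + n₂ − 2 = 22 + 19 − 2 = 39

degrees of freedom = 39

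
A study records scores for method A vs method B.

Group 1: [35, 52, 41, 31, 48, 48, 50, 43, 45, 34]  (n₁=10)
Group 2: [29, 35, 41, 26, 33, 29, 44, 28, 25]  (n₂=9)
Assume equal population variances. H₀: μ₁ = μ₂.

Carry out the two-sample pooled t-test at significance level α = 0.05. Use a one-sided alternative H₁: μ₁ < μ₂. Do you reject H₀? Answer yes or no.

x̄₁=42.700, s₁=7.273, n₁=10
x̄₂=32.222, s₂=6.648, n₂=9
s_p² = [9·7.273² + 8·6.648²]/17 = 48.8033
SE = √(s_p²·(1/10+1/9)) = 3.2098
t = (42.700−32.222)/3.2098 = 3.2643
df = 17
p-value (one-sided, H₁ less) = 0.99772
At α=0.05: p ≥ α → fail to reject H₀

reject H₀: no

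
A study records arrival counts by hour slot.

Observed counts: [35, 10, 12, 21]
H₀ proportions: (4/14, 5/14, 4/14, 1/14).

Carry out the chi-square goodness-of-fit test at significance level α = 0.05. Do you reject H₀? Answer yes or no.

reject H₀: yes

n = 78; E_i = n·p_i = [22.29, 27.86, 22.29, 5.57]
χ² = (35−22.29)²/22.29 + (10−27.86)²/27.86 + (12−22.29)²/22.29 + (21−5.57)²/5.57 = 66.1731
df = 3
p-value (upper-tail) = 0.00000
At α=0.05: p < α → reject H₀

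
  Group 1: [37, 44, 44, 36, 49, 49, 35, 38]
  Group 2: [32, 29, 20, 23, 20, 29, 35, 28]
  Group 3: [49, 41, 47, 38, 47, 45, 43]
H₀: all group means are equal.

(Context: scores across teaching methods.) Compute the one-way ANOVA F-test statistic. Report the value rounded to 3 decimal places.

Group means [41.50, 27.00, 44.29], grand mean 37.304
SSB = Σnᵢ(x̄ᵢ−x̄)² = 1331.441; SSW = ΣΣ(x−x̄ᵢ)² = 531.429
MSB = 1331.441/2 = 665.7205; MSW = 531.429/20 = 26.5714
F = MSB/MSW = 25.0540
df = (2, 20)

test statistic = 25.054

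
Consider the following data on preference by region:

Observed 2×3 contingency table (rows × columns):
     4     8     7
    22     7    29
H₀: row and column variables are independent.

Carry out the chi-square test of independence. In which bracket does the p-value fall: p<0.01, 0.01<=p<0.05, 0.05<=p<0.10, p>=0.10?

Row totals [19, 58], col totals [26, 15, 36], n=77
χ² = (4−6.42)²/6.42 + (8−3.70)²/3.70 + (7−8.88)²/8.88 + (22−19.58)²/19.58 + (7−11.30)²/11.30 + (29−27.12)²/27.12 = 8.3654
df = 2
p-value (upper-tail) = 0.01526
→ bracket: 0.01<=p<0.05

p-value bracket: 0.01<=p<0.05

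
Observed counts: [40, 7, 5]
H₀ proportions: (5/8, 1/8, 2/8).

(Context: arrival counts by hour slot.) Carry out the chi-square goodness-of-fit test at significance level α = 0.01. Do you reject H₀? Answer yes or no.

n = 52; E_i = n·p_i = [32.50, 6.50, 13.00]
χ² = (40−32.50)²/32.50 + (7−6.50)²/6.50 + (5−13.00)²/13.00 = 6.6923
df = 2
p-value (upper-tail) = 0.03522
At α=0.01: p ≥ α → fail to reject H₀

reject H₀: no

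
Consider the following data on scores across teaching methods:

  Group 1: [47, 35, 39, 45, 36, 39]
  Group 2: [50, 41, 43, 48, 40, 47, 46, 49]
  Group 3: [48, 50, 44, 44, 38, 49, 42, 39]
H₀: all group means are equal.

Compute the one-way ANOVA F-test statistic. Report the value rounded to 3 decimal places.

test statistic = 2.746

Group means [40.17, 45.50, 44.25], grand mean 43.591
SSB = Σnᵢ(x̄ᵢ−x̄)² = 102.985; SSW = ΣΣ(x−x̄ᵢ)² = 356.333
MSB = 102.985/2 = 51.4924; MSW = 356.333/19 = 18.7544
F = MSB/MSW = 2.7456
df = (2, 19)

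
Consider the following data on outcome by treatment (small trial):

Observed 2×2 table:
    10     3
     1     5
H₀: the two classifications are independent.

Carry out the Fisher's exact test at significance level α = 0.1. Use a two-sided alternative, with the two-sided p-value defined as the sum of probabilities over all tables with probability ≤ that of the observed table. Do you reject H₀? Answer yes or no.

reject H₀: yes

Margins: r₁=13, r₂=6, c₁=11, c₂=8, n=19
p_obs = C(13,10)·C(6,1)/C(19,11); sum pmf over tables with pmf ≤ p_obs
p-value (two-sided) = 0.04076
At α=0.1: p < α → reject H₀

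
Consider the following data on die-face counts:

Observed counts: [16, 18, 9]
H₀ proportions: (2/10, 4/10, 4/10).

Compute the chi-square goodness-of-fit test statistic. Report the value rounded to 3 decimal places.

n = 43; E_i = n·p_i = [8.60, 17.20, 17.20]
χ² = (16−8.60)²/8.60 + (18−17.20)²/17.20 + (9−17.20)²/17.20 = 10.3140
df = 2

test statistic = 10.314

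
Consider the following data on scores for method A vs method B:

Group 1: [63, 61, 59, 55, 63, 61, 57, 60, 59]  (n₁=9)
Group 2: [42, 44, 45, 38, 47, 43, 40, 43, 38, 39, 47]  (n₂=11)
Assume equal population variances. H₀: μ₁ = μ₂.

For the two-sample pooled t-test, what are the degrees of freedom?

degrees of freedom = 18

df = n₁ + n₂ − 2 = 9 + 11 − 2 = 18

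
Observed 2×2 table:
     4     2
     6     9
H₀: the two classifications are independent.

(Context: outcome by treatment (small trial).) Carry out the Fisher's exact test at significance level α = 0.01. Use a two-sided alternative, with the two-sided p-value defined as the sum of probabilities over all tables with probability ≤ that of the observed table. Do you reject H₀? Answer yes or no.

Margins: r₁=6, r₂=15, c₁=10, c₂=11, n=21
p_obs = C(6,4)·C(15,6)/C(21,10); sum pmf over tables with pmf ≤ p_obs
p-value (two-sided) = 0.36146
At α=0.01: p ≥ α → fail to reject H₀

reject H₀: no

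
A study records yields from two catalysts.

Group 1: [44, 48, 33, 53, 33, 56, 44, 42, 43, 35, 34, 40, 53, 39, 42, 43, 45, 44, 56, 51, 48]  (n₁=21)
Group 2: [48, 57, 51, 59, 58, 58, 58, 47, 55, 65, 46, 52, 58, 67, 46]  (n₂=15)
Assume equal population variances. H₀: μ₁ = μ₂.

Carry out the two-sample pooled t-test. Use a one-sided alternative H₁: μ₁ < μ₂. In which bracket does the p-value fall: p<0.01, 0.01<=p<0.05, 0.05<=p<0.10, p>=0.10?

p-value bracket: p<0.01

x̄₁=44.095, s₁=7.092, n₁=21
x̄₂=55.000, s₂=6.547, n₂=15
s_p² = [20·7.092² + 14·6.547²]/34 = 47.2297
SE = √(s_p²·(1/21+1/15)) = 2.3233
t = (44.095−55.000)/2.3233 = -4.6937
df = 34
p-value (one-sided, H₁ less) = 0.00002
→ bracket: p<0.01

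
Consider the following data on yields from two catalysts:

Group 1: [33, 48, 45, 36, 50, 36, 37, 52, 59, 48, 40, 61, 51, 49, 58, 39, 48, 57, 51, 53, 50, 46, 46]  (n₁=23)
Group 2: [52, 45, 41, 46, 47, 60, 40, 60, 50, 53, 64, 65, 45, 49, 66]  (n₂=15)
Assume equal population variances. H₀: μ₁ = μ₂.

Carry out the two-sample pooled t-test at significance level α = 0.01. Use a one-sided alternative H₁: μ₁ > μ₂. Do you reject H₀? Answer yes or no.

x̄₁=47.522, s₁=7.774, n₁=23
x̄₂=52.200, s₂=8.760, n₂=15
s_p² = [22·7.774² + 14·8.760²]/36 = 66.7816
SE = √(s_p²·(1/23+1/15)) = 2.7121
t = (47.522−52.200)/2.7121 = -1.7249
df = 36
p-value (one-sided, H₁ greater) = 0.95344
At α=0.01: p ≥ α → fail to reject H₀

reject H₀: no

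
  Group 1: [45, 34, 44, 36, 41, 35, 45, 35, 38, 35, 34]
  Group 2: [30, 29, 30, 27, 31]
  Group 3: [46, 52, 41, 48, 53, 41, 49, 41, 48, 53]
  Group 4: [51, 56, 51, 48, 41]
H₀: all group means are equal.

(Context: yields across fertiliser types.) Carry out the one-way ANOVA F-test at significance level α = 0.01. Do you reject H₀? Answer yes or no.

Group means [38.36, 29.40, 47.20, 49.40], grand mean 41.548
SSB = Σnᵢ(x̄ᵢ−x̄)² = 1477.132; SSW = ΣΣ(x−x̄ᵢ)² = 546.545
MSB = 1477.132/3 = 492.3773; MSW = 546.545/27 = 20.2424
F = MSB/MSW = 24.3240
df = (3, 27)
p-value (upper-tail) = 0.00000
At α=0.01: p < α → reject H₀

reject H₀: yes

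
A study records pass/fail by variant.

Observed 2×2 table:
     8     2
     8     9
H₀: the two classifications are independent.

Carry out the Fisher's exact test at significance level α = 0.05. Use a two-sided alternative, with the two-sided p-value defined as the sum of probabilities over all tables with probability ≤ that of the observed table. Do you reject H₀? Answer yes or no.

reject H₀: no

Margins: r₁=10, r₂=17, c₁=16, c₂=11, n=27
p_obs = C(10,8)·C(17,8)/C(27,16); sum pmf over tables with pmf ≤ p_obs
p-value (two-sided) = 0.12413
At α=0.05: p ≥ α → fail to reject H₀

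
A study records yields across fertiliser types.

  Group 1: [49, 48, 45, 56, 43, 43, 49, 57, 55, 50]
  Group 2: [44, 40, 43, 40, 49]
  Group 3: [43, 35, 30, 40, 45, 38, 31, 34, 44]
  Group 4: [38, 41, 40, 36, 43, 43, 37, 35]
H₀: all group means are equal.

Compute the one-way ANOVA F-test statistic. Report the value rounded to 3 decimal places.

test statistic = 11.997

Group means [49.50, 43.20, 37.78, 39.12], grand mean 42.625
SSB = Σnᵢ(x̄ᵢ−x̄)² = 783.769; SSW = ΣΣ(x−x̄ᵢ)² = 609.731
MSB = 783.769/3 = 261.2565; MSW = 609.731/28 = 21.7761
F = MSB/MSW = 11.9974
df = (3, 28)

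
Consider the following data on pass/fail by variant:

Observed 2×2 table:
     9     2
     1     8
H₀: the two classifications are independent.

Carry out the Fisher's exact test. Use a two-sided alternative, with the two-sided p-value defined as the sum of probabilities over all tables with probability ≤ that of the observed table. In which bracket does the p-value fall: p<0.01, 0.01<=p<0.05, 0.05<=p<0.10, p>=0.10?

Margins: r₁=11, r₂=9, c₁=10, c₂=10, n=20
p_obs = C(11,9)·C(9,1)/C(20,10); sum pmf over tables with pmf ≤ p_obs
p-value (two-sided) = 0.00548
→ bracket: p<0.01

p-value bracket: p<0.01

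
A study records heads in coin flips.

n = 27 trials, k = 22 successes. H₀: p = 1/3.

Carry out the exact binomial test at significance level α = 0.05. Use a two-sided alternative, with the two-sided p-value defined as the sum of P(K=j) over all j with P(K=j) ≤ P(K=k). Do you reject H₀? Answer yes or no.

reject H₀: yes

Exact binomial: n=27, k=22, p₀=1/3=0.3333
P(X=j) = C(n,j)·p₀^j·(1−p₀)^(n−j); p = Σ P(X=j) over j with P(X=j) ≤ P(X=22)
p-value (two-sided) = 0.00000
At α=0.05: p < α → reject H₀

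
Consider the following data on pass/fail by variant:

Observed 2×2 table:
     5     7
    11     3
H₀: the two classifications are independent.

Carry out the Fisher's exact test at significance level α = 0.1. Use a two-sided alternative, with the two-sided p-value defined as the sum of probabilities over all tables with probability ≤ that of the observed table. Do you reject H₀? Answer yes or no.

reject H₀: no

Margins: r₁=12, r₂=14, c₁=16, c₂=10, n=26
p_obs = C(12,5)·C(14,11)/C(26,16); sum pmf over tables with pmf ≤ p_obs
p-value (two-sided) = 0.10537
At α=0.1: p ≥ α → fail to reject H₀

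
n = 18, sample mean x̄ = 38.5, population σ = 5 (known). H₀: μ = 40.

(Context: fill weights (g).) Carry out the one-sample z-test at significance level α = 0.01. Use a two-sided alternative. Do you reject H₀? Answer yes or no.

SE = σ/√n = 5/√18 = 1.1785
z = (x̄−μ₀)/SE = (38.5−40)/1.1785 = -1.2728
p-value (two-sided) = 0.20309
At α=0.01: p ≥ α → fail to reject H₀

reject H₀: no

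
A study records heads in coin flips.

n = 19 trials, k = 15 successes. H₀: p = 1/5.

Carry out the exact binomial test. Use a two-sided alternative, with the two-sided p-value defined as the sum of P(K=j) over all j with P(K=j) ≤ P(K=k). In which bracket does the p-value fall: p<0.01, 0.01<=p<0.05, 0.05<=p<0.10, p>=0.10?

Exact binomial: n=19, k=15, p₀=1/5=0.2000
P(X=j) = C(n,j)·p₀^j·(1−p₀)^(n−j); p = Σ P(X=j) over j with P(X=j) ≤ P(X=15)
p-value (two-sided) = 0.00000
→ bracket: p<0.01

p-value bracket: p<0.01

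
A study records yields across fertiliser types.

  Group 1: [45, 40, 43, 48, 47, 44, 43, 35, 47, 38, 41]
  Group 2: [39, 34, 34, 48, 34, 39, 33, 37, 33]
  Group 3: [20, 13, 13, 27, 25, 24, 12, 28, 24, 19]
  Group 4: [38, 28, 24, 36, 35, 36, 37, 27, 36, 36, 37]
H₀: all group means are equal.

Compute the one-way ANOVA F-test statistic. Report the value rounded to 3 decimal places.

test statistic = 36.906

Group means [42.82, 36.78, 20.50, 33.64], grand mean 33.585
SSB = Σnᵢ(x̄ᵢ−x̄)² = 2741.714; SSW = ΣΣ(x−x̄ᵢ)² = 916.237
MSB = 2741.714/3 = 913.9046; MSW = 916.237/37 = 24.7632
F = MSB/MSW = 36.9058
df = (3, 37)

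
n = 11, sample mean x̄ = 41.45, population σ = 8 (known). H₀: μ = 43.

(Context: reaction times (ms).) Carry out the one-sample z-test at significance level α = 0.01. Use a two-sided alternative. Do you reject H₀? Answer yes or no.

SE = σ/√n = 8/√11 = 2.4121
z = (x̄−μ₀)/SE = (41.45−43)/2.4121 = -0.6426
p-value (two-sided) = 0.52049
At α=0.01: p ≥ α → fail to reject H₀

reject H₀: no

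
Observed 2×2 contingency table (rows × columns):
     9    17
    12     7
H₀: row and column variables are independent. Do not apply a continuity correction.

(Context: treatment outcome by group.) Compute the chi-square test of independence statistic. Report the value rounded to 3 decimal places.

Row totals [26, 19], col totals [21, 24], n=45
χ² = (9−12.13)²/12.13 + (17−13.87)²/13.87 + (12−8.87)²/8.87 + (7−10.13)²/10.13 = 3.5933
df = 1

test statistic = 3.593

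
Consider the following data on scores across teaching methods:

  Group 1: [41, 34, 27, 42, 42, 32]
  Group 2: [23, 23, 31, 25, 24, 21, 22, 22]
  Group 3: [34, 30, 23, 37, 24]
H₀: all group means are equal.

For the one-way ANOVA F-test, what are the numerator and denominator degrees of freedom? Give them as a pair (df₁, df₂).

degrees of freedom = [2, 16]

k = 3 groups, N = 19 total
df = (k−1, N−k) = (3−1, 19−3) = (2, 16)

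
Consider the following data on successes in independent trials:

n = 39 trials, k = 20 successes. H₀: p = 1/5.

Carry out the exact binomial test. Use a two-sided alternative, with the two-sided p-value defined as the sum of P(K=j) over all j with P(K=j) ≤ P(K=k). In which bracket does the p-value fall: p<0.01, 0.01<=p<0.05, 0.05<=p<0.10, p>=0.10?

Exact binomial: n=39, k=20, p₀=1/5=0.2000
P(X=j) = C(n,j)·p₀^j·(1−p₀)^(n−j); p = Σ P(X=j) over j with P(X=j) ≤ P(X=20)
p-value (two-sided) = 0.00001
→ bracket: p<0.01

p-value bracket: p<0.01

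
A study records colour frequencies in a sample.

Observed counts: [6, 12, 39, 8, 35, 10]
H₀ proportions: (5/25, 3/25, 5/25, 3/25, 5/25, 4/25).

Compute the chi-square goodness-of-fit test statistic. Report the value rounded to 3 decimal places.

n = 110; E_i = n·p_i = [22.00, 13.20, 22.00, 13.20, 22.00, 17.60]
χ² = (6−22.00)²/22.00 + (12−13.20)²/13.20 + (39−22.00)²/22.00 + (8−13.20)²/13.20 + (35−22.00)²/22.00 + (10−17.60)²/17.60 = 37.8939
df = 5

test statistic = 37.894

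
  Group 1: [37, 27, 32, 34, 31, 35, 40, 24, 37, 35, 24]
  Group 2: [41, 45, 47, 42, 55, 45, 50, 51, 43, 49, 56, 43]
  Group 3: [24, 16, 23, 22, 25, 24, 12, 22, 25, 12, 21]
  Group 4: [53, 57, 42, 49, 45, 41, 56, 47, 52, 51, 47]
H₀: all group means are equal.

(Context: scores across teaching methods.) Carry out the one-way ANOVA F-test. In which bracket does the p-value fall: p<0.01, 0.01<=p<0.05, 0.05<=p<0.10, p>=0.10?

Group means [32.36, 47.25, 20.55, 49.09], grand mean 37.533
SSB = Σnᵢ(x̄ᵢ−x̄)² = 6070.768; SSW = ΣΣ(x−x̄ᵢ)² = 1082.432
MSB = 6070.768/3 = 2023.5894; MSW = 1082.432/41 = 26.4008
F = MSB/MSW = 76.6489
df = (3, 41)
p-value (upper-tail) = 0.00000
→ bracket: p<0.01

p-value bracket: p<0.01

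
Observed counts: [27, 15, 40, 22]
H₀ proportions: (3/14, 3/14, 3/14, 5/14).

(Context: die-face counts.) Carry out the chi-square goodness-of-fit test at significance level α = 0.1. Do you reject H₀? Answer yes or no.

n = 104; E_i = n·p_i = [22.29, 22.29, 22.29, 37.14]
χ² = (27−22.29)²/22.29 + (15−22.29)²/22.29 + (40−22.29)²/22.29 + (22−37.14)²/37.14 = 23.6333
df = 3
p-value (upper-tail) = 0.00003
At α=0.1: p < α → reject H₀

reject H₀: yes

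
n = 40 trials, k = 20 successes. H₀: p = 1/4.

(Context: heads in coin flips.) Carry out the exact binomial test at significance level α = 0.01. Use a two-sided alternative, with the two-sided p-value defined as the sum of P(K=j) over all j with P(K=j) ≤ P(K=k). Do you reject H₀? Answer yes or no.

reject H₀: yes

Exact binomial: n=40, k=20, p₀=1/4=0.2500
P(X=j) = C(n,j)·p₀^j·(1−p₀)^(n−j); p = Σ P(X=j) over j with P(X=j) ≤ P(X=20)
p-value (two-sided) = 0.00072
At α=0.01: p < α → reject H₀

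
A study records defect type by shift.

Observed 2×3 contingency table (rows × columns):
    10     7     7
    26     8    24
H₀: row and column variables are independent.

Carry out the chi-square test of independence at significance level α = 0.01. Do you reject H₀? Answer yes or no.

reject H₀: no

Row totals [24, 58], col totals [36, 15, 31], n=82
χ² = (10−10.54)²/10.54 + (7−4.39)²/4.39 + (7−9.07)²/9.07 + (26−25.46)²/25.46 + (8−10.61)²/10.61 + (24−21.93)²/21.93 = 2.9017
df = 2
p-value (upper-tail) = 0.23438
At α=0.01: p ≥ α → fail to reject H₀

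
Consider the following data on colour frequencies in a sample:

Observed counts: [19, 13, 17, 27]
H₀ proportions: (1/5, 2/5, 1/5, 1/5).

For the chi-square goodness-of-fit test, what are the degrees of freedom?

df = k − 1 = 4 − 1 = 3

degrees of freedom = 3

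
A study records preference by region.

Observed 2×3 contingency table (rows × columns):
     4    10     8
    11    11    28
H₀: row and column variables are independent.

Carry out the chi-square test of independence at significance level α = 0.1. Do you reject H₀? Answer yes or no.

reject H₀: no

Row totals [22, 50], col totals [15, 21, 36], n=72
χ² = (4−4.58)²/4.58 + (10−6.42)²/6.42 + (8−11.00)²/11.00 + (11−10.42)²/10.42 + (11−14.58)²/14.58 + (28−25.00)²/25.00 = 4.1666
df = 2
p-value (upper-tail) = 0.12452
At α=0.1: p ≥ α → fail to reject H₀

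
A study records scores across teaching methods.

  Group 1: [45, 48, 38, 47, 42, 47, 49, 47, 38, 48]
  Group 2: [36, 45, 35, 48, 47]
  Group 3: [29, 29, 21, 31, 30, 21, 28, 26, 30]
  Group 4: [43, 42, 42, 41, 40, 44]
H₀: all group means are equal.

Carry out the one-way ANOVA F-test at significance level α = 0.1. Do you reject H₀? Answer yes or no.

Group means [44.90, 42.20, 27.22, 42.00], grand mean 38.567
SSB = Σnᵢ(x̄ᵢ−x̄)² = 1696.111; SSW = ΣΣ(x−x̄ᵢ)² = 433.256
MSB = 1696.111/3 = 565.3704; MSW = 433.256/26 = 16.6637
F = MSB/MSW = 33.9283
df = (3, 26)
p-value (upper-tail) = 0.00000
At α=0.1: p < α → reject H₀

reject H₀: yes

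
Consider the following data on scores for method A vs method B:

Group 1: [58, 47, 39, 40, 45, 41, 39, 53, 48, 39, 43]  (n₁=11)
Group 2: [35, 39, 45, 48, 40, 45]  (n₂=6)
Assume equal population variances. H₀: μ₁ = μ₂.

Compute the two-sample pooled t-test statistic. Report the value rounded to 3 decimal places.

x̄₁=44.727, s₁=6.310, n₁=11
x̄₂=42.000, s₂=4.817, n₂=6
s_p² = [10·6.310² + 5·4.817²]/15 = 34.2788
SE = √(s_p²·(1/11+1/6)) = 2.9714
t = (44.727−42.000)/2.9714 = 0.9178
df = 15

test statistic = 0.918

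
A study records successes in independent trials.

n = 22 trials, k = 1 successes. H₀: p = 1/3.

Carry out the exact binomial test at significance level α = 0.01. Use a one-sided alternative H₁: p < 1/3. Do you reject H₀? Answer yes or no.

reject H₀: yes

Exact binomial: n=22, k=1, p₀=1/3=0.3333
P(X≤1) from Σ C(n,i)·p₀^i·(1−p₀)^(n−i)
p-value (one-sided, H₁ less) = 0.00160
At α=0.01: p < α → reject H₀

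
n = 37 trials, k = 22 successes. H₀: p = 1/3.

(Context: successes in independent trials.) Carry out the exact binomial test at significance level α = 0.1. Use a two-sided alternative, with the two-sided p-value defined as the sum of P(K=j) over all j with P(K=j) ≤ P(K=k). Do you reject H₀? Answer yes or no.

reject H₀: yes

Exact binomial: n=37, k=22, p₀=1/3=0.3333
P(X=j) = C(n,j)·p₀^j·(1−p₀)^(n−j); p = Σ P(X=j) over j with P(X=j) ≤ P(X=22)
p-value (two-sided) = 0.00134
At α=0.1: p < α → reject H₀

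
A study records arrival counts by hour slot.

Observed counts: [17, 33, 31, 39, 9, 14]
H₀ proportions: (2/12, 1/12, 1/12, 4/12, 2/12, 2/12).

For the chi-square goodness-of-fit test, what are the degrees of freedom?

degrees of freedom = 5

df = k − 1 = 6 − 1 = 5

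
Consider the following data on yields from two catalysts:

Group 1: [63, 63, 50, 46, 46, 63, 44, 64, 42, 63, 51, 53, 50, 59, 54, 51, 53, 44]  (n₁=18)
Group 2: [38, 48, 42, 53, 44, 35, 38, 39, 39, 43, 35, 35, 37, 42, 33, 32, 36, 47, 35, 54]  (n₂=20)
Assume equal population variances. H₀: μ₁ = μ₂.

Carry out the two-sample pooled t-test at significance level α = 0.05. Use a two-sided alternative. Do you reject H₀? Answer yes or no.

reject H₀: yes

x̄₁=53.278, s₁=7.529, n₁=18
x̄₂=40.250, s₂=6.315, n₂=20
s_p² = [17·7.529² + 19·6.315²]/36 = 47.8156
SE = √(s_p²·(1/18+1/20)) = 2.2466
t = (53.278−40.250)/2.2466 = 5.7989
df = 36
p-value (two-sided) = 0.00000
At α=0.05: p < α → reject H₀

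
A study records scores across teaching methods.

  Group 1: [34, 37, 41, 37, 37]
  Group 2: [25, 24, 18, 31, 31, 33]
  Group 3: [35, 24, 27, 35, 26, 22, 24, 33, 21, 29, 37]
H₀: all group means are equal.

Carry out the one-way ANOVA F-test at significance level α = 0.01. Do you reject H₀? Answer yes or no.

Group means [37.20, 27.00, 28.45], grand mean 30.045
SSB = Σnᵢ(x̄ᵢ−x̄)² = 339.427; SSW = ΣΣ(x−x̄ᵢ)² = 511.527
MSB = 339.427/2 = 169.7136; MSW = 511.527/19 = 26.9225
F = MSB/MSW = 6.3038
df = (2, 19)
p-value (upper-tail) = 0.00795
At α=0.01: p < α → reject H₀

reject H₀: yes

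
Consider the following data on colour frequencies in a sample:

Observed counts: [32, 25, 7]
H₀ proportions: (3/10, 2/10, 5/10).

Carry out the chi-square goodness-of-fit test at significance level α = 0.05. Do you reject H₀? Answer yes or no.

reject H₀: yes

n = 64; E_i = n·p_i = [19.20, 12.80, 32.00]
χ² = (32−19.20)²/19.20 + (25−12.80)²/12.80 + (7−32.00)²/32.00 = 39.6927
df = 2
p-value (upper-tail) = 0.00000
At α=0.05: p < α → reject H₀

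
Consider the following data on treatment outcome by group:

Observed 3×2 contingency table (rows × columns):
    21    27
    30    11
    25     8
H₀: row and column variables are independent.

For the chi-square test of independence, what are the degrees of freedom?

df = (r−1)(c−1) = (3−1)·(2−1) = 2

degrees of freedom = 2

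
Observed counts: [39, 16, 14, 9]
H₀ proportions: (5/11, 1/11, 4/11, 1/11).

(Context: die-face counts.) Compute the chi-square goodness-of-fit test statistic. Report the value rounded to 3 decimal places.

test statistic = 19.336

n = 78; E_i = n·p_i = [35.45, 7.09, 28.36, 7.09]
χ² = (39−35.45)²/35.45 + (16−7.09)²/7.09 + (14−28.36)²/28.36 + (9−7.09)²/7.09 = 19.3359
df = 3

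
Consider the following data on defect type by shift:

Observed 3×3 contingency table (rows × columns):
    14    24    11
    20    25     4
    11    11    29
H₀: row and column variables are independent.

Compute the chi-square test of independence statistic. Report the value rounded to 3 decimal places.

Row totals [49, 49, 51], col totals [45, 60, 44], n=149
χ² = (14−14.80)²/14.80 + (24−19.73)²/19.73 + (11−14.47)²/14.47 + (20−14.80)²/14.80 + (25−19.73)²/19.73 + (4−14.47)²/14.47 + (11−15.40)²/15.40 + (11−20.54)²/20.54 + (29−15.06)²/15.06 = 31.1983
df = 4

test statistic = 31.198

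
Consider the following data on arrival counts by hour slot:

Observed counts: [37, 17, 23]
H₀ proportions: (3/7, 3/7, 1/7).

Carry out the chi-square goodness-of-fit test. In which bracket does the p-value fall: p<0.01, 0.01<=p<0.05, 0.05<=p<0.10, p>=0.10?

p-value bracket: p<0.01

n = 77; E_i = n·p_i = [33.00, 33.00, 11.00]
χ² = (37−33.00)²/33.00 + (17−33.00)²/33.00 + (23−11.00)²/11.00 = 21.3333
df = 2
p-value (upper-tail) = 0.00002
→ bracket: p<0.01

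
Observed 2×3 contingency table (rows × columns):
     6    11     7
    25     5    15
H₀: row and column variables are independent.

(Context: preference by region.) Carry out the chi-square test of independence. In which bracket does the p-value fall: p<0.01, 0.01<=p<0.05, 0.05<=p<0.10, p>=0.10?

p-value bracket: p<0.01

Row totals [24, 45], col totals [31, 16, 22], n=69
χ² = (6−10.78)²/10.78 + (11−5.57)²/5.57 + (7−7.65)²/7.65 + (25−20.22)²/20.22 + (5−10.43)²/10.43 + (15−14.35)²/14.35 = 11.4759
df = 2
p-value (upper-tail) = 0.00322
→ bracket: p<0.01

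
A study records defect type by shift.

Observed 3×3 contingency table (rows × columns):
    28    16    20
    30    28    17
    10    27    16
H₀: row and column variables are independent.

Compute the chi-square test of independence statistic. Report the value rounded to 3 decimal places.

test statistic = 12.178

Row totals [64, 75, 53], col totals [68, 71, 53], n=192
χ² = (28−22.67)²/22.67 + (16−23.67)²/23.67 + (20−17.67)²/17.67 + (30−26.56)²/26.56 + (28−27.73)²/27.73 + (17−20.70)²/20.70 + (10−18.77)²/18.77 + (27−19.60)²/19.60 + (16−14.63)²/14.63 = 12.1777
df = 4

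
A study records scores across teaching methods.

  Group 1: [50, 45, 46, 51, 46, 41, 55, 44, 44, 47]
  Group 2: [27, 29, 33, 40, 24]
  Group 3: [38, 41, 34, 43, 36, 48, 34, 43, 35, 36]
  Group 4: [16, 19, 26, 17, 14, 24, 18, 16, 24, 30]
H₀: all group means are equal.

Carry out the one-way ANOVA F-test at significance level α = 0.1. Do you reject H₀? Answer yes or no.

reject H₀: yes

Group means [46.90, 30.60, 38.80, 20.40], grand mean 34.686
SSB = Σnᵢ(x̄ᵢ−x̄)² = 3785.443; SSW = ΣΣ(x−x̄ᵢ)² = 752.100
MSB = 3785.443/3 = 1261.8143; MSW = 752.100/31 = 24.2613
F = MSB/MSW = 52.0094
df = (3, 31)
p-value (upper-tail) = 0.00000
At α=0.1: p < α → reject H₀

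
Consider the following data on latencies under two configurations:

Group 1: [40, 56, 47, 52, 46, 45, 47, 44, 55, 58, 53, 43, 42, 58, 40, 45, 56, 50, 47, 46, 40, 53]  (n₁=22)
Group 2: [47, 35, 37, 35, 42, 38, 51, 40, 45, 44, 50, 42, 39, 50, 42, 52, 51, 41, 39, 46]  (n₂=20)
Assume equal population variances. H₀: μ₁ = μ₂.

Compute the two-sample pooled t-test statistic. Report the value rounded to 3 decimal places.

test statistic = 2.833

x̄₁=48.318, s₁=5.947, n₁=22
x̄₂=43.300, s₂=5.488, n₂=20
s_p² = [21·5.947² + 19·5.488²]/40 = 32.8743
SE = √(s_p²·(1/22+1/20)) = 1.7714
t = (48.318−43.300)/1.7714 = 2.8328
df = 40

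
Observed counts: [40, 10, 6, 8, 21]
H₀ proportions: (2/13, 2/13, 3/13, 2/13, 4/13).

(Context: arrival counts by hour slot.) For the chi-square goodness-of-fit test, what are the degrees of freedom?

degrees of freedom = 4

df = k − 1 = 5 − 1 = 4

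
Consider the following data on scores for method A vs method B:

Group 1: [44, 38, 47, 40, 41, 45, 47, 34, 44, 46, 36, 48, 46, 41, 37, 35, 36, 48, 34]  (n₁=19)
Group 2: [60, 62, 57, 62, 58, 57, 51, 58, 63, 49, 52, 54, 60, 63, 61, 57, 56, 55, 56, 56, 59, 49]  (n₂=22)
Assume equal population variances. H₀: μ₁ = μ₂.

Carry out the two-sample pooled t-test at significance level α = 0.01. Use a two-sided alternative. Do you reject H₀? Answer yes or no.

reject H₀: yes

x̄₁=41.421, s₁=5.059, n₁=19
x̄₂=57.045, s₂=4.180, n₂=22
s_p² = [18·5.059² + 21·4.180²]/39 = 21.2202
SE = √(s_p²·(1/19+1/22)) = 1.4427
t = (41.421−57.045)/1.4427 = -10.8299
df = 39
p-value (two-sided) = 0.00000
At α=0.01: p < α → reject H₀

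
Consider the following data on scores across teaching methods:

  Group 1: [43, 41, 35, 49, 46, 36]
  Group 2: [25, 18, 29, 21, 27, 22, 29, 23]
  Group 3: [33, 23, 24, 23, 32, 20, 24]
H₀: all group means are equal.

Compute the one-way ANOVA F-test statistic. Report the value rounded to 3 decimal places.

Group means [41.67, 24.25, 25.57], grand mean 29.667
SSB = Σnᵢ(x̄ᵢ−x̄)² = 1216.119; SSW = ΣΣ(x−x̄ᵢ)² = 406.548
MSB = 1216.119/2 = 608.0595; MSW = 406.548/18 = 22.5860
F = MSB/MSW = 26.9220
df = (2, 18)

test statistic = 26.922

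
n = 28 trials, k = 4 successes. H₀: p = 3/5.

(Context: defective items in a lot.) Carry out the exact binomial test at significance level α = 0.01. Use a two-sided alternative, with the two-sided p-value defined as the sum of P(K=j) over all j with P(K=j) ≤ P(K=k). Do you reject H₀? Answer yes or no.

Exact binomial: n=28, k=4, p₀=3/5=0.6000
P(X=j) = C(n,j)·p₀^j·(1−p₀)^(n−j); p = Σ P(X=j) over j with P(X=j) ≤ P(X=4)
p-value (two-sided) = 0.00000
At α=0.01: p < α → reject H₀

reject H₀: yes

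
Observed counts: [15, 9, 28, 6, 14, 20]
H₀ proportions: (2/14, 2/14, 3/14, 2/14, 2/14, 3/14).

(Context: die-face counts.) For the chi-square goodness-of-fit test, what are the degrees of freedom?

df = k − 1 = 6 − 1 = 5

degrees of freedom = 5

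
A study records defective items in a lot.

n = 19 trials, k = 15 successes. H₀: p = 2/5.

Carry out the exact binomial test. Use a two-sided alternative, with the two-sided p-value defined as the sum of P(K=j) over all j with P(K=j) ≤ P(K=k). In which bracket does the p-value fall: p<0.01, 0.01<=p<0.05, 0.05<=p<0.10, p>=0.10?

p-value bracket: p<0.01

Exact binomial: n=19, k=15, p₀=2/5=0.4000
P(X=j) = C(n,j)·p₀^j·(1−p₀)^(n−j); p = Σ P(X=j) over j with P(X=j) ≤ P(X=15)
p-value (two-sided) = 0.00070
→ bracket: p<0.01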